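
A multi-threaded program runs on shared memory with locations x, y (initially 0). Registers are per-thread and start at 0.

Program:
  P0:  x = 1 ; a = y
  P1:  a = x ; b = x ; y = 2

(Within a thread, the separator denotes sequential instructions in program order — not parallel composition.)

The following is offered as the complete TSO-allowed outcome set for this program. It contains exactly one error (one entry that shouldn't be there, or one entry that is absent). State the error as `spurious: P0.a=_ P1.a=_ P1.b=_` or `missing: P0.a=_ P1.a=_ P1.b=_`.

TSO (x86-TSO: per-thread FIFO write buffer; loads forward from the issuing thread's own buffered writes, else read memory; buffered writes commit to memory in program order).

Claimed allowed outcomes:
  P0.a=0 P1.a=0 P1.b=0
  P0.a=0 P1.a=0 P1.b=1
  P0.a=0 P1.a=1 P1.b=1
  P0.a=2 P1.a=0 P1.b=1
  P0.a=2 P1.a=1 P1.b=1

missing: P0.a=2 P1.a=0 P1.b=0

outcome vector order: (P0.a,P1.a,P1.b)
TSO: 6 outcomes — {<0 0 0>, <0 0 1>, <0 1 1>, <2 0 0>, <2 0 1>, <2 1 1>}
TSO∖claimed = {<2 0 0>}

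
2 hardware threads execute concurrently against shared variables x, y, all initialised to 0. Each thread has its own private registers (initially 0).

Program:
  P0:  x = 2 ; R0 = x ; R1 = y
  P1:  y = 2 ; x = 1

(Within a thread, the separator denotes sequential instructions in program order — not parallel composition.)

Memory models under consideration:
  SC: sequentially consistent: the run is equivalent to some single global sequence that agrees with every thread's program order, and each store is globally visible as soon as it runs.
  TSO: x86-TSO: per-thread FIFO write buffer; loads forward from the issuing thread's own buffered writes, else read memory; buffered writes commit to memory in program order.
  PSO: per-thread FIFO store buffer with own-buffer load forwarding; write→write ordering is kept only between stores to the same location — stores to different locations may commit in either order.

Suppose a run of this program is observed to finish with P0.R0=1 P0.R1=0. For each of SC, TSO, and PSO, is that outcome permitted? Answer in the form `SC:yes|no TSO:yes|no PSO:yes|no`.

outcome vector order: (P0.R0,P0.R1)
SC (3): (1,2), (2,0), (2,2)
TSO (3): (1,2), (2,0), (2,2)
PSO (4): (1,0), (1,2), (2,0), (2,2)
target (1,0) ∈ {PSO}

SC:no TSO:no PSO:yes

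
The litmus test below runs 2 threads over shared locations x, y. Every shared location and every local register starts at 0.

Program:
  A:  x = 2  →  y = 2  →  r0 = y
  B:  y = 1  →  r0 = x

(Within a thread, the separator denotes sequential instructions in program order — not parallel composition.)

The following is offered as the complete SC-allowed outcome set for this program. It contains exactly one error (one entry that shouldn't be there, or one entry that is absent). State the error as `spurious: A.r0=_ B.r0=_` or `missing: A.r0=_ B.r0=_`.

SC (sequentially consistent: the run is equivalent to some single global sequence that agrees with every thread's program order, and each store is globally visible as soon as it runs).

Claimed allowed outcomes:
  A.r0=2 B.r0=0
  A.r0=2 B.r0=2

outcome vector order: (A.r0,B.r0)
under SC → <1 2> <2 0> <2 2>
SC∖claimed = {<1 2>}

missing: A.r0=1 B.r0=2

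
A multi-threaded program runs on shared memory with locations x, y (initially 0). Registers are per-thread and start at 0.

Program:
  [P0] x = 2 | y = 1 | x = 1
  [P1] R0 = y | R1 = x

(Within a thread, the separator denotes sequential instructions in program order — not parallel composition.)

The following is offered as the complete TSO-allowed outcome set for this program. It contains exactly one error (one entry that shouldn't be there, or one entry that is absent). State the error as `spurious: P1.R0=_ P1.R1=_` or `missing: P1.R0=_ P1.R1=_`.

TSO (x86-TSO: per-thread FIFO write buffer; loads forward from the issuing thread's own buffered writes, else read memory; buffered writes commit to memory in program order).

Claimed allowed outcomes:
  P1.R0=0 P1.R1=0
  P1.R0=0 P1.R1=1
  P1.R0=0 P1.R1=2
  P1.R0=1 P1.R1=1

outcome vector order: (P1.R0,P1.R1)
[TSO] allowed = {(0,0); (0,1); (0,2); (1,1); (1,2)}
TSO∖claimed = {(1,2)}

missing: P1.R0=1 P1.R1=2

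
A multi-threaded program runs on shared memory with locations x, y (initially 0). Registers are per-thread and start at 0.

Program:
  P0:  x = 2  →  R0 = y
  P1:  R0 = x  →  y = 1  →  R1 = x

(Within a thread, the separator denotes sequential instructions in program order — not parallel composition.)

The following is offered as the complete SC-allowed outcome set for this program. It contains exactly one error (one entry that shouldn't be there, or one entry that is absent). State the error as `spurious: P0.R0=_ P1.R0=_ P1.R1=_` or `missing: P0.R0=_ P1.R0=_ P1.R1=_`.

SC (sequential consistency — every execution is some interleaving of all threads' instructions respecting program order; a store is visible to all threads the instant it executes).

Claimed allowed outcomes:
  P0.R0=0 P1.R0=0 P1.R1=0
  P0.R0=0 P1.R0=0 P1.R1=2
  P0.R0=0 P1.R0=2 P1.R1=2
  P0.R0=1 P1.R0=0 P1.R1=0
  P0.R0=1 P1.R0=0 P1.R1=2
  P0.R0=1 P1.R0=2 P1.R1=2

outcome vector order: (P0.R0,P1.R0,P1.R1)
SC (5): <0 0 2>; <0 2 2>; <1 0 0>; <1 0 2>; <1 2 2>
claimed∖SC = {<0 0 0>}

spurious: P0.R0=0 P1.R0=0 P1.R1=0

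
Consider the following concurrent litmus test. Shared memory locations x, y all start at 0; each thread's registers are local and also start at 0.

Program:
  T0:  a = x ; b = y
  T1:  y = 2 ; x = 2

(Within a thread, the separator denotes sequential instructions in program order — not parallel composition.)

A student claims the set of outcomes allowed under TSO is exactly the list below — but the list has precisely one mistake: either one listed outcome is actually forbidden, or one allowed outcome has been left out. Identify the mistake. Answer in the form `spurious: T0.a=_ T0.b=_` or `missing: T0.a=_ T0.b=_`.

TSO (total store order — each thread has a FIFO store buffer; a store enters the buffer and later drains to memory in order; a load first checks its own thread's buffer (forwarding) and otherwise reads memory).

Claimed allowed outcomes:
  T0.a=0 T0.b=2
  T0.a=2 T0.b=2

missing: T0.a=0 T0.b=0

outcome vector order: (T0.a,T0.b)
under TSO → 0/0 0/2 2/2
TSO∖claimed = {0/0}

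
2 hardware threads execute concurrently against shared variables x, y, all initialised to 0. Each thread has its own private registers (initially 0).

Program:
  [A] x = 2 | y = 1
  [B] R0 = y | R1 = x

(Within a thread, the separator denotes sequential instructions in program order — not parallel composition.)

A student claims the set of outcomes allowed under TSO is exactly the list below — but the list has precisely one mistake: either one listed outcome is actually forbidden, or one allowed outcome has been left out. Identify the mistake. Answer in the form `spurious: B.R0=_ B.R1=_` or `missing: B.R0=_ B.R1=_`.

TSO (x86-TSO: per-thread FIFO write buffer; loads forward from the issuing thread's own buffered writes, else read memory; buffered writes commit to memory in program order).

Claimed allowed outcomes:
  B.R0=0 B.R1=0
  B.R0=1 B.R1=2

outcome vector order: (B.R0,B.R1)
[TSO] allowed = {00 02 12}
TSO∖claimed = {02}

missing: B.R0=0 B.R1=2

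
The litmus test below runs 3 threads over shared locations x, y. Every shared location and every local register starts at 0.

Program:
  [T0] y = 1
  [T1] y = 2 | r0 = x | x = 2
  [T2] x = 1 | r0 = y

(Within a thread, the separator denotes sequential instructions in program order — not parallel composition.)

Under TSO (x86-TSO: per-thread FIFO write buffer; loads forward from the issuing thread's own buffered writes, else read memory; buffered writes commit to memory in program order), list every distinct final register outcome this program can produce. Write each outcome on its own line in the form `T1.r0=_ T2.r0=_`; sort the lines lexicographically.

outcome vector order: (T1.r0,T2.r0)
|TSO outcomes| = 6

T1.r0=0 T2.r0=0
T1.r0=0 T2.r0=1
T1.r0=0 T2.r0=2
T1.r0=1 T2.r0=0
T1.r0=1 T2.r0=1
T1.r0=1 T2.r0=2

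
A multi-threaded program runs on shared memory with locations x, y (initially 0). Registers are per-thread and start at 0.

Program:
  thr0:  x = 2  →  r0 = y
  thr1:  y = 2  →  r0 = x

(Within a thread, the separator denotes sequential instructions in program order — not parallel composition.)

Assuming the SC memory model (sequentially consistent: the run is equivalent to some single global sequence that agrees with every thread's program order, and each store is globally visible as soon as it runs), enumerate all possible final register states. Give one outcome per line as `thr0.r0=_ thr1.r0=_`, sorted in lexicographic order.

thr0.r0=0 thr1.r0=2
thr0.r0=2 thr1.r0=0
thr0.r0=2 thr1.r0=2

outcome vector order: (thr0.r0,thr1.r0)
|SC outcomes| = 3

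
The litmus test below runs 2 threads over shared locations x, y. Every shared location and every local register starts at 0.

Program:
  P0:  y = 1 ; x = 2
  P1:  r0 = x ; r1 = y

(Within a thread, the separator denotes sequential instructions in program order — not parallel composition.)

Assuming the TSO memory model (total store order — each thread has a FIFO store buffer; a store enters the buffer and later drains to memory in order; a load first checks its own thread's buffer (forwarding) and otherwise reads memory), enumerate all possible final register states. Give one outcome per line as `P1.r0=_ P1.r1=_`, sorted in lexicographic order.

P1.r0=0 P1.r1=0
P1.r0=0 P1.r1=1
P1.r0=2 P1.r1=1

outcome vector order: (P1.r0,P1.r1)
|TSO outcomes| = 3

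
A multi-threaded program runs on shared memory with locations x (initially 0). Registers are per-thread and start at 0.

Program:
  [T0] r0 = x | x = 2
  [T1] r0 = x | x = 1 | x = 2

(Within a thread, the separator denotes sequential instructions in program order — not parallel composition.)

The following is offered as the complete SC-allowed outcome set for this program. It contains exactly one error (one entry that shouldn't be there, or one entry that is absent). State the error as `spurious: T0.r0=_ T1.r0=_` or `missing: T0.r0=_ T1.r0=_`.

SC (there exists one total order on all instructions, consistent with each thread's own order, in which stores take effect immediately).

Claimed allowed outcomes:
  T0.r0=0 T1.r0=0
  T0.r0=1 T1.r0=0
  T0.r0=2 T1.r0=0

missing: T0.r0=0 T1.r0=2

outcome vector order: (T0.r0,T1.r0)
[SC] allowed = {<0 0>, <0 2>, <1 0>, <2 0>}
SC∖claimed = {<0 2>}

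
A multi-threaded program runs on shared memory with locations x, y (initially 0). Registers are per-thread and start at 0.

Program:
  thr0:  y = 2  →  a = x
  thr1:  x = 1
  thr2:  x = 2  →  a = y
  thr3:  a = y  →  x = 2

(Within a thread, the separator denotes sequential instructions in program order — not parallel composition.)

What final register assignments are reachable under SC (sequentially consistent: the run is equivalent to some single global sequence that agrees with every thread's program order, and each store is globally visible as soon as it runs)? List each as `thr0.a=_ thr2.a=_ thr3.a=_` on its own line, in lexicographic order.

thr0.a=0 thr2.a=2 thr3.a=0
thr0.a=0 thr2.a=2 thr3.a=2
thr0.a=1 thr2.a=0 thr3.a=0
thr0.a=1 thr2.a=0 thr3.a=2
thr0.a=1 thr2.a=2 thr3.a=0
thr0.a=1 thr2.a=2 thr3.a=2
thr0.a=2 thr2.a=0 thr3.a=0
thr0.a=2 thr2.a=0 thr3.a=2
thr0.a=2 thr2.a=2 thr3.a=0
thr0.a=2 thr2.a=2 thr3.a=2

outcome vector order: (thr0.a,thr2.a,thr3.a)
|SC outcomes| = 10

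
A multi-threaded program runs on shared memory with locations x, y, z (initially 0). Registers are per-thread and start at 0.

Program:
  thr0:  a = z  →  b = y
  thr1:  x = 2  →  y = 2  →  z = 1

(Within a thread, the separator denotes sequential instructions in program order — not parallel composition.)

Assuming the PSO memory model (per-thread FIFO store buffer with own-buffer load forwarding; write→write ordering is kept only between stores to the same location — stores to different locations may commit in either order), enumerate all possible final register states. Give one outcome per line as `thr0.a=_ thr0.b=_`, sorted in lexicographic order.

outcome vector order: (thr0.a,thr0.b)
|PSO outcomes| = 4

thr0.a=0 thr0.b=0
thr0.a=0 thr0.b=2
thr0.a=1 thr0.b=0
thr0.a=1 thr0.b=2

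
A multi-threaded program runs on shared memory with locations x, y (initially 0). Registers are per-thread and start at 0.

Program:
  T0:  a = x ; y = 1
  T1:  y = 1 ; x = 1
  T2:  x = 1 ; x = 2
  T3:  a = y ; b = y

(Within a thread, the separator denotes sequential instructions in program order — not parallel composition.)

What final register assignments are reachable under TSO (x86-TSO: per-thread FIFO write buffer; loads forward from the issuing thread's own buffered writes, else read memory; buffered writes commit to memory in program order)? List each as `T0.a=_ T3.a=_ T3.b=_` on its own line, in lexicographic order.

outcome vector order: (T0.a,T3.a,T3.b)
|TSO outcomes| = 9

T0.a=0 T3.a=0 T3.b=0
T0.a=0 T3.a=0 T3.b=1
T0.a=0 T3.a=1 T3.b=1
T0.a=1 T3.a=0 T3.b=0
T0.a=1 T3.a=0 T3.b=1
T0.a=1 T3.a=1 T3.b=1
T0.a=2 T3.a=0 T3.b=0
T0.a=2 T3.a=0 T3.b=1
T0.a=2 T3.a=1 T3.b=1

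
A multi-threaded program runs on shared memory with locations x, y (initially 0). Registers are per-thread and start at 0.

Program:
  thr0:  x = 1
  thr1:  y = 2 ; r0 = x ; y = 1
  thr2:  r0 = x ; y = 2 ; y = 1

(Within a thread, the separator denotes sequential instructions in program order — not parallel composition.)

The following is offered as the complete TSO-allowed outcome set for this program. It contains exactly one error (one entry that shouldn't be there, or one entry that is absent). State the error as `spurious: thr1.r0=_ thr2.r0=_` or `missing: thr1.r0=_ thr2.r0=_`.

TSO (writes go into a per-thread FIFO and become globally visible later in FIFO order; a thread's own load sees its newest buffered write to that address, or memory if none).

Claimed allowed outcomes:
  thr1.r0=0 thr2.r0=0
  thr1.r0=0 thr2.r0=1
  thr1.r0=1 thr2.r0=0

missing: thr1.r0=1 thr2.r0=1

outcome vector order: (thr1.r0,thr2.r0)
TSO (4): 00; 01; 10; 11
TSO∖claimed = {11}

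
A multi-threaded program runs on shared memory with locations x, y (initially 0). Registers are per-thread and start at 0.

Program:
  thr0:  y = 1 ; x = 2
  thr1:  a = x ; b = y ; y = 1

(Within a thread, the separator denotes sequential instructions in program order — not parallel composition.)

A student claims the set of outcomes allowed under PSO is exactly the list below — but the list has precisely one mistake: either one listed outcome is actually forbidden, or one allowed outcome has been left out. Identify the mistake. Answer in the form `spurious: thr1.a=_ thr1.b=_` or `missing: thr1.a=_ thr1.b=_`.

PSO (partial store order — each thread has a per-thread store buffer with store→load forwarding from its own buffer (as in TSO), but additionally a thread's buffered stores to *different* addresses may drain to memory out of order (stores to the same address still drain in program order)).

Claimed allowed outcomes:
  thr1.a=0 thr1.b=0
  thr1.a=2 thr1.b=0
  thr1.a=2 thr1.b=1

outcome vector order: (thr1.a,thr1.b)
[PSO] allowed = {00; 01; 20; 21}
PSO∖claimed = {01}

missing: thr1.a=0 thr1.b=1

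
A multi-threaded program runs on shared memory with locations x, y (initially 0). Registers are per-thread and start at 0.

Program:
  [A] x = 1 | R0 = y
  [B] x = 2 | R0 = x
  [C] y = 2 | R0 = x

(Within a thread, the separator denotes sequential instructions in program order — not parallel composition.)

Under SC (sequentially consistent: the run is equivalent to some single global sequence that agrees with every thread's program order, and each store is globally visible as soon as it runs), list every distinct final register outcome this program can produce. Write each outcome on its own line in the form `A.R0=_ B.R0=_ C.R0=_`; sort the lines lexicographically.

A.R0=0 B.R0=1 C.R0=1
A.R0=0 B.R0=2 C.R0=1
A.R0=0 B.R0=2 C.R0=2
A.R0=2 B.R0=1 C.R0=0
A.R0=2 B.R0=1 C.R0=1
A.R0=2 B.R0=1 C.R0=2
A.R0=2 B.R0=2 C.R0=0
A.R0=2 B.R0=2 C.R0=1
A.R0=2 B.R0=2 C.R0=2

outcome vector order: (A.R0,B.R0,C.R0)
|SC outcomes| = 9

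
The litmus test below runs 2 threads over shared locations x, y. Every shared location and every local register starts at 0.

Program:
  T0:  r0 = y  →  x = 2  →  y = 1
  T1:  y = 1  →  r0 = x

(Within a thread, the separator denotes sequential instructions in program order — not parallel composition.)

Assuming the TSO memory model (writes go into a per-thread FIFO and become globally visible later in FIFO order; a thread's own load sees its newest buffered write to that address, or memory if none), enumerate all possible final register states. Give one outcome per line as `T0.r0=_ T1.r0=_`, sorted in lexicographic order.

T0.r0=0 T1.r0=0
T0.r0=0 T1.r0=2
T0.r0=1 T1.r0=0
T0.r0=1 T1.r0=2

outcome vector order: (T0.r0,T1.r0)
|TSO outcomes| = 4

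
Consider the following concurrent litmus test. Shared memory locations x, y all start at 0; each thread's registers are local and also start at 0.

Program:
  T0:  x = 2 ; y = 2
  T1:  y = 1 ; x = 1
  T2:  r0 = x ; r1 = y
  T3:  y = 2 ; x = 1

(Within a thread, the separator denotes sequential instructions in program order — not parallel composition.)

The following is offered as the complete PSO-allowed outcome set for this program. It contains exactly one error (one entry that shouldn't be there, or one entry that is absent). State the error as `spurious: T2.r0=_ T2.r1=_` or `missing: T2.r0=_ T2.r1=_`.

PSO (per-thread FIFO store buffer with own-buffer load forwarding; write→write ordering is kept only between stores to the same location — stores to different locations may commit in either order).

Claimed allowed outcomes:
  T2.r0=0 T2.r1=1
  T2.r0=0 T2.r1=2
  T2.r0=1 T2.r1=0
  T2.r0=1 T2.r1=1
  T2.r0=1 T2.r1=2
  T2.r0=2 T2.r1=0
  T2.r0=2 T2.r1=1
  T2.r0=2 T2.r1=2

missing: T2.r0=0 T2.r1=0

outcome vector order: (T2.r0,T2.r1)
PSO (9): <0 0> <0 1> <0 2> <1 0> <1 1> <1 2> <2 0> <2 1> <2 2>
PSO∖claimed = {<0 0>}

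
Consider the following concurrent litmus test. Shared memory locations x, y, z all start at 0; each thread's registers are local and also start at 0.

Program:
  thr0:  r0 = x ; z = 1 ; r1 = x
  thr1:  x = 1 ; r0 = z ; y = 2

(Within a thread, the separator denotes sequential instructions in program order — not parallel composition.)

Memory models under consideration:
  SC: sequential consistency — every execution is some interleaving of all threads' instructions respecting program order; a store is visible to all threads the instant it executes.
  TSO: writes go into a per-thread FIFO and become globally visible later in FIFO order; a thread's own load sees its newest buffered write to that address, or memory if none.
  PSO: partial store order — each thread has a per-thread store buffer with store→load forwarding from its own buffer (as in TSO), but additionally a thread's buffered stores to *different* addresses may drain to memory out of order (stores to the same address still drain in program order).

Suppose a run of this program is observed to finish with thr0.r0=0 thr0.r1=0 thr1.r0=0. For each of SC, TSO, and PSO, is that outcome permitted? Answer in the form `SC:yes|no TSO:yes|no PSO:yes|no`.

outcome vector order: (thr0.r0,thr0.r1,thr1.r0)
SC (5): 0/0/1; 0/1/0; 0/1/1; 1/1/0; 1/1/1
TSO (6): 0/0/0; 0/0/1; 0/1/0; 0/1/1; 1/1/0; 1/1/1
PSO (6): 0/0/0; 0/0/1; 0/1/0; 0/1/1; 1/1/0; 1/1/1
target 0/0/0 ∈ {TSO,PSO}

SC:no TSO:yes PSO:yes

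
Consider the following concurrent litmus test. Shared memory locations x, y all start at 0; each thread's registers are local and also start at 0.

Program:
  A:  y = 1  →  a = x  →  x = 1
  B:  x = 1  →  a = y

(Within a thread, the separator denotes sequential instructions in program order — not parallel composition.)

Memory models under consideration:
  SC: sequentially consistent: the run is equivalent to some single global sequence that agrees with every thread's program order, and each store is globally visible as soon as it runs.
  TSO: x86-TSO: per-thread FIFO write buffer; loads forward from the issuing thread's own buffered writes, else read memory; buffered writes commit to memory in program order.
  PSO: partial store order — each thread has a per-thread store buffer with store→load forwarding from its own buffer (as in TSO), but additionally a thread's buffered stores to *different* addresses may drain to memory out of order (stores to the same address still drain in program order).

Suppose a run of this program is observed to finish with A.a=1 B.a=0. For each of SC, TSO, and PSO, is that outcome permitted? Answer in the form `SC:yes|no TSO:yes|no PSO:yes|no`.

outcome vector order: (A.a,B.a)
SC (3): 01 10 11
TSO (4): 00 01 10 11
PSO (4): 00 01 10 11
target 10 ∈ {SC,TSO,PSO}

SC:yes TSO:yes PSO:yes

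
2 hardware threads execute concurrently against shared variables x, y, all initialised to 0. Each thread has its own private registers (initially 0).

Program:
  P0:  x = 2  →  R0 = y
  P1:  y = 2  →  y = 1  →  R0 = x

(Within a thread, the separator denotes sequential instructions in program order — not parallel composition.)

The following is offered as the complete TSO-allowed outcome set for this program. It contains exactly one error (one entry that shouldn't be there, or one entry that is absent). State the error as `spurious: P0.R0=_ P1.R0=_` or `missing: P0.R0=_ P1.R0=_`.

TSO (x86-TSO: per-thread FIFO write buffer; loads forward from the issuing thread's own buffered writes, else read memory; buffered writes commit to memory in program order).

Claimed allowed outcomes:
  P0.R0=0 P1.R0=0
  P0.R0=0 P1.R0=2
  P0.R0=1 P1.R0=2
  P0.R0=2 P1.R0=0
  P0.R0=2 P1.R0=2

outcome vector order: (P0.R0,P1.R0)
TSO (6): (0,0); (0,2); (1,0); (1,2); (2,0); (2,2)
TSO∖claimed = {(1,0)}

missing: P0.R0=1 P1.R0=0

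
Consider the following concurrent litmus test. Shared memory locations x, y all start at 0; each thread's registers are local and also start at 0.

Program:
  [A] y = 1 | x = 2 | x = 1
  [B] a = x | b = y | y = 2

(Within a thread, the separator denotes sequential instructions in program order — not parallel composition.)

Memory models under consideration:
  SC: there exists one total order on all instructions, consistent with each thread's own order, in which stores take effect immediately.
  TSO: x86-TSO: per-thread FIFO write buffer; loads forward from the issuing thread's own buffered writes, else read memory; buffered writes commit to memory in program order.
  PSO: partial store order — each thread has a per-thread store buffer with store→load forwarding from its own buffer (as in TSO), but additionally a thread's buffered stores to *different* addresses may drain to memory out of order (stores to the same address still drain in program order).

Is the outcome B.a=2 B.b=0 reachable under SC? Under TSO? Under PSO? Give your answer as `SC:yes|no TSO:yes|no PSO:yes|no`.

outcome vector order: (B.a,B.b)
SC: 4 outcomes — {<0 0> <0 1> <1 1> <2 1>}
TSO: 4 outcomes — {<0 0> <0 1> <1 1> <2 1>}
PSO: 6 outcomes — {<0 0> <0 1> <1 0> <1 1> <2 0> <2 1>}
target <2 0> ∈ {PSO}

SC:no TSO:no PSO:yes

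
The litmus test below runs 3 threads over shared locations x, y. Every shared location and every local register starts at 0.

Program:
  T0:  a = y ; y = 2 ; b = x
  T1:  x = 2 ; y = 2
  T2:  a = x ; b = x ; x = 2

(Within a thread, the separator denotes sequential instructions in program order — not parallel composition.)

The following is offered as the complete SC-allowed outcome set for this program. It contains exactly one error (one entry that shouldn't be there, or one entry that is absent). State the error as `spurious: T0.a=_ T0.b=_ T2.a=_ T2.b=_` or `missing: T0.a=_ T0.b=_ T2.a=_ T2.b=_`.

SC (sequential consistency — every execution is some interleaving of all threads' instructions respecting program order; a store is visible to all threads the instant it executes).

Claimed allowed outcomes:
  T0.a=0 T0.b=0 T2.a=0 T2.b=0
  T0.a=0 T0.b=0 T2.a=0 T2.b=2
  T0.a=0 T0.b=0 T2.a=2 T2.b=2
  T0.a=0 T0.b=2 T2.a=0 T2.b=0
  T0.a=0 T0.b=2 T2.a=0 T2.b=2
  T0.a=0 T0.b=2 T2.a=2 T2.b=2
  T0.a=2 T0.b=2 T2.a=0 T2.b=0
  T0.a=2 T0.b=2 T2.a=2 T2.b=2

missing: T0.a=2 T0.b=2 T2.a=0 T2.b=2

outcome vector order: (T0.a,T0.b,T2.a,T2.b)
[SC] allowed = {0000, 0002, 0022, 0200, 0202, 0222, 2200, 2202, 2222}
SC∖claimed = {2202}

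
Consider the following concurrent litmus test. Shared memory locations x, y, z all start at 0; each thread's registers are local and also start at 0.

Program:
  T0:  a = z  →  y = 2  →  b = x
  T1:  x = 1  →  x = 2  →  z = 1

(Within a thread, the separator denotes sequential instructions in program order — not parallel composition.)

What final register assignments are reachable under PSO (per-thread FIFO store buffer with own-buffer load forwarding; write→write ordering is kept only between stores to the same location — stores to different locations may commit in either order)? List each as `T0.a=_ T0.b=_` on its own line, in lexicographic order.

T0.a=0 T0.b=0
T0.a=0 T0.b=1
T0.a=0 T0.b=2
T0.a=1 T0.b=0
T0.a=1 T0.b=1
T0.a=1 T0.b=2

outcome vector order: (T0.a,T0.b)
|PSO outcomes| = 6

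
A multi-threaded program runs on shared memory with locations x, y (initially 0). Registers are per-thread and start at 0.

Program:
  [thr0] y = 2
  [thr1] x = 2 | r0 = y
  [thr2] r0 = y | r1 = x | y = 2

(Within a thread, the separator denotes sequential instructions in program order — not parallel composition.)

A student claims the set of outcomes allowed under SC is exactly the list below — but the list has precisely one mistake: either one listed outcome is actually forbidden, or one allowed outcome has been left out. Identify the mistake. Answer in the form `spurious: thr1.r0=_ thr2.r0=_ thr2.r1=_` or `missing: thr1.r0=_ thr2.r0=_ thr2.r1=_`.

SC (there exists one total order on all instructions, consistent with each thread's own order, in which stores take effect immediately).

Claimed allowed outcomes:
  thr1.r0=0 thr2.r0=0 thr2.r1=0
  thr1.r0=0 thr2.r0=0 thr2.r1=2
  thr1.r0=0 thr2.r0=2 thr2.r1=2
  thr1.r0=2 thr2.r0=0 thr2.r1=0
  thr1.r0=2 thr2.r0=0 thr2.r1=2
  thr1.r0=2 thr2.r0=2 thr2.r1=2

missing: thr1.r0=2 thr2.r0=2 thr2.r1=0

outcome vector order: (thr1.r0,thr2.r0,thr2.r1)
SC: 7 outcomes — {(0,0,0) (0,0,2) (0,2,2) (2,0,0) (2,0,2) (2,2,0) (2,2,2)}
SC∖claimed = {(2,2,0)}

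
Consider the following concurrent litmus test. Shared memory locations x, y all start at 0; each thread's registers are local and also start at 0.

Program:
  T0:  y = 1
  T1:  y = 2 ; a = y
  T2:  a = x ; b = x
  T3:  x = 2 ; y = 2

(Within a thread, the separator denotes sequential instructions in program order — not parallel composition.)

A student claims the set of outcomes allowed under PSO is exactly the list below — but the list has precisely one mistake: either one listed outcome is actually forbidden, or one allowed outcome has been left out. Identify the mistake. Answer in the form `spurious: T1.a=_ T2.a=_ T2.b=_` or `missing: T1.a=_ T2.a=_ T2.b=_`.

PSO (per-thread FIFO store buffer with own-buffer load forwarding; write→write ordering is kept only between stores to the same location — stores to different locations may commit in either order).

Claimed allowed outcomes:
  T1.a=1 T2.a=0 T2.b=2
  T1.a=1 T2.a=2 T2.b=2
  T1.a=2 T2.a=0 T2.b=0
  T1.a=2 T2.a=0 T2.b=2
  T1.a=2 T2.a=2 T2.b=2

missing: T1.a=1 T2.a=0 T2.b=0

outcome vector order: (T1.a,T2.a,T2.b)
[PSO] allowed = {100, 102, 122, 200, 202, 222}
PSO∖claimed = {100}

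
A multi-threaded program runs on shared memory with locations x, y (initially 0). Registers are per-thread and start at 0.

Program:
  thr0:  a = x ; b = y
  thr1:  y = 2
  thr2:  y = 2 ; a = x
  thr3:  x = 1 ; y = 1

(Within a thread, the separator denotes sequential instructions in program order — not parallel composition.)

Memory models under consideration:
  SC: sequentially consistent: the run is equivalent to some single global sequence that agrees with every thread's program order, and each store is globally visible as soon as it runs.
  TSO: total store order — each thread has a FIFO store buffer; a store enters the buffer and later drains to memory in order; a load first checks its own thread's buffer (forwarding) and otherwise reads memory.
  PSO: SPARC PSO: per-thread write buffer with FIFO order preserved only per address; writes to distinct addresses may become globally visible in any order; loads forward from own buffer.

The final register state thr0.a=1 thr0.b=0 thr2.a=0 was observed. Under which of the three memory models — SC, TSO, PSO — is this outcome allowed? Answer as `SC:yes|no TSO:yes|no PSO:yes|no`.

outcome vector order: (thr0.a,thr0.b,thr2.a)
SC: 11 outcomes — {(0,0,0) (0,0,1) (0,1,0) (0,1,1) (0,2,0) (0,2,1) (1,0,1) (1,1,0) (1,1,1) (1,2,0) (1,2,1)}
TSO: 12 outcomes — {(0,0,0) (0,0,1) (0,1,0) (0,1,1) (0,2,0) (0,2,1) (1,0,0) (1,0,1) (1,1,0) (1,1,1) (1,2,0) (1,2,1)}
PSO: 12 outcomes — {(0,0,0) (0,0,1) (0,1,0) (0,1,1) (0,2,0) (0,2,1) (1,0,0) (1,0,1) (1,1,0) (1,1,1) (1,2,0) (1,2,1)}
target (1,0,0) ∈ {TSO,PSO}

SC:no TSO:yes PSO:yes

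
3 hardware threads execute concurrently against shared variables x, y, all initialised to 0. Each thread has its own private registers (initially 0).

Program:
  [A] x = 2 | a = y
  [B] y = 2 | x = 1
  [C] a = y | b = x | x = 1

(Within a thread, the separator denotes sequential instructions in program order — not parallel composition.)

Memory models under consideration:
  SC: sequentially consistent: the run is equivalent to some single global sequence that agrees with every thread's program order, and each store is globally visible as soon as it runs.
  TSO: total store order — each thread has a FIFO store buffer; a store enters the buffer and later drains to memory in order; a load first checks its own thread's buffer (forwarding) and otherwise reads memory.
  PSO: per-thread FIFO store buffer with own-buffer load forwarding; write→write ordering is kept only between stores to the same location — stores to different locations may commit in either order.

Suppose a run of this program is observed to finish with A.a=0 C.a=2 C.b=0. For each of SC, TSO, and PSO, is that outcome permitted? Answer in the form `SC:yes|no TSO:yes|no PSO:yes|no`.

outcome vector order: (A.a,C.a,C.b)
[SC] allowed = {<0 0 0>, <0 0 1>, <0 0 2>, <0 2 1>, <0 2 2>, <2 0 0>, <2 0 1>, <2 0 2>, <2 2 0>, <2 2 1>, <2 2 2>}
[TSO] allowed = {<0 0 0>, <0 0 1>, <0 0 2>, <0 2 0>, <0 2 1>, <0 2 2>, <2 0 0>, <2 0 1>, <2 0 2>, <2 2 0>, <2 2 1>, <2 2 2>}
[PSO] allowed = {<0 0 0>, <0 0 1>, <0 0 2>, <0 2 0>, <0 2 1>, <0 2 2>, <2 0 0>, <2 0 1>, <2 0 2>, <2 2 0>, <2 2 1>, <2 2 2>}
target <0 2 0> ∈ {TSO,PSO}

SC:no TSO:yes PSO:yes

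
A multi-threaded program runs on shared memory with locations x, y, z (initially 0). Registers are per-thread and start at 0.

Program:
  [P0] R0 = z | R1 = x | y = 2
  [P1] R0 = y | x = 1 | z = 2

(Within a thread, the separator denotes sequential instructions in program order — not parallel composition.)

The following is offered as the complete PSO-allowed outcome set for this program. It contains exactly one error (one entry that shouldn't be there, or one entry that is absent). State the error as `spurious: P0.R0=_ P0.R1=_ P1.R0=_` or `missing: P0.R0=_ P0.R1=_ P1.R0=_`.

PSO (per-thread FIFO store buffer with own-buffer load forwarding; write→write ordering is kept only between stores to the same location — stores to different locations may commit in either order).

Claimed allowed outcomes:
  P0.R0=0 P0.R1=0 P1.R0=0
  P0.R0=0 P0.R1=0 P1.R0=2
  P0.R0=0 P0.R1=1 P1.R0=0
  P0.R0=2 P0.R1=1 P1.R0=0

outcome vector order: (P0.R0,P0.R1,P1.R0)
under PSO → <0 0 0> <0 0 2> <0 1 0> <2 0 0> <2 1 0>
PSO∖claimed = {<2 0 0>}

missing: P0.R0=2 P0.R1=0 P1.R0=0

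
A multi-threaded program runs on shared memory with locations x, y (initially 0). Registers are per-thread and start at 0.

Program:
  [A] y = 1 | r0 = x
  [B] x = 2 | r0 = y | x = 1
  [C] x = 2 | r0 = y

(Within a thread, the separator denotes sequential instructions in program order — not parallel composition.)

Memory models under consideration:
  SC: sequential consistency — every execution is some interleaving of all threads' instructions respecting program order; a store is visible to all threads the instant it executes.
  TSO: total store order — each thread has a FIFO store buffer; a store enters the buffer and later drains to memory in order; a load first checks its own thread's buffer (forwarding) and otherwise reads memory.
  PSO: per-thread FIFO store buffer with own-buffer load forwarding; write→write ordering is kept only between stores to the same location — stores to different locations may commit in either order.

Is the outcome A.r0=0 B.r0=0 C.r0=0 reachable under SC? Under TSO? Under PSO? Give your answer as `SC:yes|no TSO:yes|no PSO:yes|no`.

outcome vector order: (A.r0,B.r0,C.r0)
SC (9): (0,1,1) (1,0,0) (1,0,1) (1,1,0) (1,1,1) (2,0,0) (2,0,1) (2,1,0) (2,1,1)
TSO (12): (0,0,0) (0,0,1) (0,1,0) (0,1,1) (1,0,0) (1,0,1) (1,1,0) (1,1,1) (2,0,0) (2,0,1) (2,1,0) (2,1,1)
PSO (12): (0,0,0) (0,0,1) (0,1,0) (0,1,1) (1,0,0) (1,0,1) (1,1,0) (1,1,1) (2,0,0) (2,0,1) (2,1,0) (2,1,1)
target (0,0,0) ∈ {TSO,PSO}

SC:no TSO:yes PSO:yes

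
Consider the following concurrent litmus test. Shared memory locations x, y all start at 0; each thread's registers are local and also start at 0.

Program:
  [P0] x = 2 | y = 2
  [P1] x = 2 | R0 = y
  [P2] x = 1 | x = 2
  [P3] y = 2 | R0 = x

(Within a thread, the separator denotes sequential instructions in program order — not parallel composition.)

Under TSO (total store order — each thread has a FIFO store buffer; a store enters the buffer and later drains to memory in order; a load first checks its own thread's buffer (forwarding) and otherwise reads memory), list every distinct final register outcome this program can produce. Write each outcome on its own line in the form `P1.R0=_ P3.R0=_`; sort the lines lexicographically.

P1.R0=0 P3.R0=0
P1.R0=0 P3.R0=1
P1.R0=0 P3.R0=2
P1.R0=2 P3.R0=0
P1.R0=2 P3.R0=1
P1.R0=2 P3.R0=2

outcome vector order: (P1.R0,P3.R0)
|TSO outcomes| = 6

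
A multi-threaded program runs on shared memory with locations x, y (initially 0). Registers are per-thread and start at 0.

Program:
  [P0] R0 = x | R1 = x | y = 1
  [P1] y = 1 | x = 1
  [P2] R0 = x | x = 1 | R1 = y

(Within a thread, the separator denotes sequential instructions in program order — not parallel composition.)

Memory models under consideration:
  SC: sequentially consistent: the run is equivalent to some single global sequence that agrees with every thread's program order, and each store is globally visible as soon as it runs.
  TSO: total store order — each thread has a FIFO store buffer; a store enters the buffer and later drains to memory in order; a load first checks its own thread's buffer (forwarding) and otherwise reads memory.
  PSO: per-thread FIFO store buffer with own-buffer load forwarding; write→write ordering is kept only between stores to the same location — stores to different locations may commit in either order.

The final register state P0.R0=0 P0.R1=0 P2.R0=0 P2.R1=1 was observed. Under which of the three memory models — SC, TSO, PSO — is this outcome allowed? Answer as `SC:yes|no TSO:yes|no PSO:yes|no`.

SC:yes TSO:yes PSO:yes

outcome vector order: (P0.R0,P0.R1,P2.R0,P2.R1)
SC (9): 0000 0001 0011 0100 0101 0111 1100 1101 1111
TSO (9): 0000 0001 0011 0100 0101 0111 1100 1101 1111
PSO (12): 0000 0001 0010 0011 0100 0101 0110 0111 1100 1101 1110 1111
target 0001 ∈ {SC,TSO,PSO}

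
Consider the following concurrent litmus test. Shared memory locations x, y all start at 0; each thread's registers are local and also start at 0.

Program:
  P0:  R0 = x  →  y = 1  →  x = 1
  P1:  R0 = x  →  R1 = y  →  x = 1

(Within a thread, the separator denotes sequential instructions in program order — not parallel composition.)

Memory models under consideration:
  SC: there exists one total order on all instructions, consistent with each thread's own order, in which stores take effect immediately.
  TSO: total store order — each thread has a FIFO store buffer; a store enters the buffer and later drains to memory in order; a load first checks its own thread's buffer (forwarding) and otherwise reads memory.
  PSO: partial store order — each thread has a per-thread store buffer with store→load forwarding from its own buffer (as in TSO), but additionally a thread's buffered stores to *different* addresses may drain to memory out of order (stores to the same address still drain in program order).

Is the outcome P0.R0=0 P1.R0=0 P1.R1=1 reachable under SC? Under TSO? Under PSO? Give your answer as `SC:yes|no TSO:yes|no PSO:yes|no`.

SC:yes TSO:yes PSO:yes

outcome vector order: (P0.R0,P1.R0,P1.R1)
SC (4): (0,0,0); (0,0,1); (0,1,1); (1,0,0)
TSO (4): (0,0,0); (0,0,1); (0,1,1); (1,0,0)
PSO (5): (0,0,0); (0,0,1); (0,1,0); (0,1,1); (1,0,0)
target (0,0,1) ∈ {SC,TSO,PSO}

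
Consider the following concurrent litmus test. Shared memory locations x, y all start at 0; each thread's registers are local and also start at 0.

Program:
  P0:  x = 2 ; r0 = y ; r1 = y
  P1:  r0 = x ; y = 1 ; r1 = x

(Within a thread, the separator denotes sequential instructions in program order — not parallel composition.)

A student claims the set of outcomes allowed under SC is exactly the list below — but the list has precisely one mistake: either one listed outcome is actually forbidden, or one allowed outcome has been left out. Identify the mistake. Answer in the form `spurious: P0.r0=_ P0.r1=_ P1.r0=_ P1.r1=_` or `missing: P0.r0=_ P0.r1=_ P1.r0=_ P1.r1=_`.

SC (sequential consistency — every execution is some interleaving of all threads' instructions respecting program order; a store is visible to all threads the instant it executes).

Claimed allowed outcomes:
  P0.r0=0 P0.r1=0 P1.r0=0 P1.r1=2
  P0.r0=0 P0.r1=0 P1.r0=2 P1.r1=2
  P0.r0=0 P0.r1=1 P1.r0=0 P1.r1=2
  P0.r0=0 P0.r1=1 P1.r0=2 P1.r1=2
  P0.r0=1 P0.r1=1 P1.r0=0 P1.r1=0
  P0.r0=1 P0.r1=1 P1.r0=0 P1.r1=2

outcome vector order: (P0.r0,P0.r1,P1.r0,P1.r1)
SC: 7 outcomes — {<0 0 0 2>, <0 0 2 2>, <0 1 0 2>, <0 1 2 2>, <1 1 0 0>, <1 1 0 2>, <1 1 2 2>}
SC∖claimed = {<1 1 2 2>}

missing: P0.r0=1 P0.r1=1 P1.r0=2 P1.r1=2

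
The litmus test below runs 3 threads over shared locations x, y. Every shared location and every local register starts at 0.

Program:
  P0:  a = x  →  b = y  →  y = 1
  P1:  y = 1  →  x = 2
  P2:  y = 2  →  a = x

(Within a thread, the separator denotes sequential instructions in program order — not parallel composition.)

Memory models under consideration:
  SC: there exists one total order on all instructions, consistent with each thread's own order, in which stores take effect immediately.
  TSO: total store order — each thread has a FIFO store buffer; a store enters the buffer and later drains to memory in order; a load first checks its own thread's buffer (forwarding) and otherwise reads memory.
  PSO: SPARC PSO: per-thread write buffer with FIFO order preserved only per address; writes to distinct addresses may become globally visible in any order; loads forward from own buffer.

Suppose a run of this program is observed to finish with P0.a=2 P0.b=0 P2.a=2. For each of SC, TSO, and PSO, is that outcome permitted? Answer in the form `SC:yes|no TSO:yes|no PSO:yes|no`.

SC:no TSO:no PSO:yes

outcome vector order: (P0.a,P0.b,P2.a)
SC (10): 0/0/0 0/0/2 0/1/0 0/1/2 0/2/0 0/2/2 2/1/0 2/1/2 2/2/0 2/2/2
TSO (10): 0/0/0 0/0/2 0/1/0 0/1/2 0/2/0 0/2/2 2/1/0 2/1/2 2/2/0 2/2/2
PSO (12): 0/0/0 0/0/2 0/1/0 0/1/2 0/2/0 0/2/2 2/0/0 2/0/2 2/1/0 2/1/2 2/2/0 2/2/2
target 2/0/2 ∈ {PSO}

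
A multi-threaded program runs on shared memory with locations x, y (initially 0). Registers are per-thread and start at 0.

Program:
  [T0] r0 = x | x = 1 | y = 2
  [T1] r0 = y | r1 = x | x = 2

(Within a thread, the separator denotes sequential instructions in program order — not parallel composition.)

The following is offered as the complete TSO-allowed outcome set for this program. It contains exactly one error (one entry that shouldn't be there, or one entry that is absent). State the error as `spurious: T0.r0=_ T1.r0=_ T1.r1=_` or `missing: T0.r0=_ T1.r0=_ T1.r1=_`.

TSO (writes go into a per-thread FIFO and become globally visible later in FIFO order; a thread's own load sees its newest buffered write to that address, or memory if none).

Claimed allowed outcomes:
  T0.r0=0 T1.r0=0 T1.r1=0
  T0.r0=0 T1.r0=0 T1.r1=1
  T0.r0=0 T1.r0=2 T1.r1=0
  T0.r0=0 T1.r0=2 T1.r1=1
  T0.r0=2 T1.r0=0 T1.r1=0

outcome vector order: (T0.r0,T1.r0,T1.r1)
TSO: 4 outcomes — {<0 0 0>, <0 0 1>, <0 2 1>, <2 0 0>}
claimed∖TSO = {<0 2 0>}

spurious: T0.r0=0 T1.r0=2 T1.r1=0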